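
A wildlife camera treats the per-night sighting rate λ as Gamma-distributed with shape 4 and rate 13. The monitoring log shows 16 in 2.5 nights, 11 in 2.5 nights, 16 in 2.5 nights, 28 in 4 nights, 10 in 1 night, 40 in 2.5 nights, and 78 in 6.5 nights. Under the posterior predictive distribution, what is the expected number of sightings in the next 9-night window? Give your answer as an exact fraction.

1218/23

Total count: 16 + 11 + 16 + 28 + 10 + 40 + 78 = 199.
Total exposure: 2.5 + 2.5 + 2.5 + 4 + 1 + 2.5 + 6.5 = 21.5 nights.
By Gamma–Poisson conjugacy, the posterior is Gamma(α + Σx, β + Σt) = Gamma(4 + 199, 13 + 21.5) = Gamma(203, 69/2).
Predictive mean over a 9-night window = T·E[λ|data] = 9·203/(69/2) = 1218/23.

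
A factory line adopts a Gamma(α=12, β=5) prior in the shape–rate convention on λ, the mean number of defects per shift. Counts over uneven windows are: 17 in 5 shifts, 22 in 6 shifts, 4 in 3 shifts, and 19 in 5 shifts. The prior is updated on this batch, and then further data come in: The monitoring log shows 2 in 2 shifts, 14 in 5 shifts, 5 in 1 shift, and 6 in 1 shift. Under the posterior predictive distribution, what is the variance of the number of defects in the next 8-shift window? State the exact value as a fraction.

33128/1089

Total count: 17 + 22 + 4 + 19 = 62.
Total exposure: 5 + 6 + 3 + 5 = 19 shifts.
After the first batch: Gamma(12 + 62, 5 + 19) = Gamma(74, 24).
Total count: 2 + 14 + 5 + 6 = 27.
Total exposure: 2 + 5 + 1 + 1 = 9 shifts.
After the second batch: Gamma(74 + 27, 24 + 9) = Gamma(101, 33).
The posterior predictive for a window of length T is Negative Binomial with variance T·α'·(β'+T)/β'² = 8·101·41/1089 = 33128/1089.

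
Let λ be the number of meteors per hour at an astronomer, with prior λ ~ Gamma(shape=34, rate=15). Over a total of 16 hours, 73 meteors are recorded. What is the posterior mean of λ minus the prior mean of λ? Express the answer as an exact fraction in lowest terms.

551/465

Total count 73 over total exposure 16 hours.
Conjugate update: add total count to the shape and total exposure to the rate, giving Gamma(107, 31).
Posterior mean = 107/31 = 107/31; prior mean = 34/15 = 34/15. Difference = 107/31 − 34/15 = 551/465.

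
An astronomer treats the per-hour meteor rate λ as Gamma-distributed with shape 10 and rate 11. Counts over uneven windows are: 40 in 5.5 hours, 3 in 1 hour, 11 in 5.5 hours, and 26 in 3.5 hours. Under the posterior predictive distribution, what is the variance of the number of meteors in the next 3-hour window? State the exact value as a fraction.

31860/2809

Total count: 40 + 3 + 11 + 26 = 80.
Total exposure: 5.5 + 1 + 5.5 + 3.5 = 15.5 hours.
By Gamma–Poisson conjugacy, the posterior is Gamma(α + Σx, β + Σt) = Gamma(10 + 80, 11 + 15.5) = Gamma(90, 53/2).
The posterior predictive for a window of length T is Negative Binomial with variance T·α'·(β'+T)/β'² = 3·90·(59/2)/(2809/4) = 31860/2809.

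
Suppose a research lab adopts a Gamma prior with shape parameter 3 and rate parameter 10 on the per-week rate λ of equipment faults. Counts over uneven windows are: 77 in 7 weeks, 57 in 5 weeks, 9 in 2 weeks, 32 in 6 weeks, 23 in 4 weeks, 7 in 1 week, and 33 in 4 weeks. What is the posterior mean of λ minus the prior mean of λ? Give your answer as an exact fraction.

2293/390

Total count: 77 + 57 + 9 + 32 + 23 + 7 + 33 = 238.
Total exposure: 7 + 5 + 2 + 6 + 4 + 1 + 4 = 29 weeks.
By Gamma–Poisson conjugacy, the posterior is Gamma(α + Σx, β + Σt) = Gamma(3 + 238, 10 + 29) = Gamma(241, 39).
Posterior mean = 241/39 = 241/39; prior mean = 3/10 = 3/10. Difference = 241/39 − 3/10 = 2293/390.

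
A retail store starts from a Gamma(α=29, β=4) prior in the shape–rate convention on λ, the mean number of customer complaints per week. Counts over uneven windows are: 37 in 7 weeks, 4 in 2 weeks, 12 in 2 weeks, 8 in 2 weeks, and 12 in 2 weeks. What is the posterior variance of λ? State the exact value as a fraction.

102/361

Total count: 37 + 4 + 12 + 8 + 12 = 73.
Total exposure: 7 + 2 + 2 + 2 + 2 = 15 weeks.
Posterior: α' = 29 + 73 = 102, β' = 4 + 15 = 19.
Posterior variance = α'/β'² = 102/361.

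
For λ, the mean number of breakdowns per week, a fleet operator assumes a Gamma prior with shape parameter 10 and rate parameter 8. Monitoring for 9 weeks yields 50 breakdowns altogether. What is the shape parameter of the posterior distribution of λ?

Total count 50 over total exposure 9 weeks.
Posterior: α' = 10 + 50 = 60, β' = 8 + 9 = 17.

60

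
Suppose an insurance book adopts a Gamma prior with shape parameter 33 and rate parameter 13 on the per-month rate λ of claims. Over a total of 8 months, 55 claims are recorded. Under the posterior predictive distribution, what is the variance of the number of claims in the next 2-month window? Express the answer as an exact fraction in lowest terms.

Total count 55 over total exposure 8 months.
Gamma(α, β) with Poisson data over total exposure Σt gives posterior Gamma(α+Σx, β+Σt) = Gamma(88, 21).
The posterior predictive for a window of length T is Negative Binomial with variance T·α'·(β'+T)/β'² = 2·88·23/441 = 4048/441.

4048/441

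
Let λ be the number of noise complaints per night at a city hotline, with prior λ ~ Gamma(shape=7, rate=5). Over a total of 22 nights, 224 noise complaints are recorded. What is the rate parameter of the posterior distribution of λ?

27

Total count 224 over total exposure 22 nights.
Conjugate update: add total count to the shape and total exposure to the rate, giving Gamma(231, 27).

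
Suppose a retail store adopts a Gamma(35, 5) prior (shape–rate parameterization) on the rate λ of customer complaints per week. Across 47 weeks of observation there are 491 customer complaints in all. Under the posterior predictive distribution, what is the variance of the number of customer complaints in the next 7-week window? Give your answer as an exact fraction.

Total count 491 over total exposure 47 weeks.
By Gamma–Poisson conjugacy, the posterior is Gamma(α + Σx, β + Σt) = Gamma(35 + 491, 5 + 47) = Gamma(526, 52).
The posterior predictive for a window of length T is Negative Binomial with variance T·α'·(β'+T)/β'² = 7·526·59/2704 = 108619/1352.

108619/1352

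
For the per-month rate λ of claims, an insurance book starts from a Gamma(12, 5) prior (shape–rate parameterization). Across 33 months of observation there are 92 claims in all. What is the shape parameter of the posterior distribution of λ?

104

Total count 92 over total exposure 33 months.
Gamma(α, β) with Poisson data over total exposure Σt gives posterior Gamma(α+Σx, β+Σt) = Gamma(104, 38).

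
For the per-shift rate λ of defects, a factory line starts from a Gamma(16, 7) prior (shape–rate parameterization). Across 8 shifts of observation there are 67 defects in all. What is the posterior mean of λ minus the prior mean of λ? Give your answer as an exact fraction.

Total count 67 over total exposure 8 shifts.
Gamma(α, β) with Poisson data over total exposure Σt gives posterior Gamma(α+Σx, β+Σt) = Gamma(83, 15).
Posterior mean = 83/15 = 83/15; prior mean = 16/7 = 16/7. Difference = 83/15 − 16/7 = 341/105.

341/105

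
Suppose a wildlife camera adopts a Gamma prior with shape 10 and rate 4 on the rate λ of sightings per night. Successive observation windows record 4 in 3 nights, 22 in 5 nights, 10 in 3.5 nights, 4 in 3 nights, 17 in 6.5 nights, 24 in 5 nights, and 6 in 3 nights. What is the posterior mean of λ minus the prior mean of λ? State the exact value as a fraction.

Total count: 4 + 22 + 10 + 4 + 17 + 24 + 6 = 87.
Total exposure: 3 + 5 + 3.5 + 3 + 6.5 + 5 + 3 = 29 nights.
Conjugate update: add total count to the shape and total exposure to the rate, giving Gamma(97, 33).
Posterior mean = 97/33 = 97/33; prior mean = 10/4 = 5/2. Difference = 97/33 − 5/2 = 29/66.

29/66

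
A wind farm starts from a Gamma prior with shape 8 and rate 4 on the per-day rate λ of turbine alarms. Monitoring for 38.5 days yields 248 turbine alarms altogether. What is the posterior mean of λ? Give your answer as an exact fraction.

Total count 248 over total exposure 38.5 days.
The Gamma prior is conjugate for the Poisson rate, so λ | data ~ Gamma(8+248, 4+38.5) = Gamma(256, 85/2).
Posterior mean = α'/β' = 256/(85/2) = 512/85.

512/85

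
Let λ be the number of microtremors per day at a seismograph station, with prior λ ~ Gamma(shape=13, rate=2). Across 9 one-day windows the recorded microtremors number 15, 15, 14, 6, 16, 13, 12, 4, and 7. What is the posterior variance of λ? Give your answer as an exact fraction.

Total count: 15 + 15 + 14 + 6 + 16 + 13 + 12 + 4 + 7 = 102.
Total exposure: 9 days.
Posterior: α' = 13 + 102 = 115, β' = 2 + 9 = 11.
Posterior variance = α'/β'² = 115/121.

115/121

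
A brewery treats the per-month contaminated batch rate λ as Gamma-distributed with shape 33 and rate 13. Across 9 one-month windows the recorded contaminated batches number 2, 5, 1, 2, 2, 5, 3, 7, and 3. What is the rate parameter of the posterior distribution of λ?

Total count: 2 + 5 + 1 + 2 + 2 + 5 + 3 + 7 + 3 = 30.
Total exposure: 9 months.
The Gamma prior is conjugate for the Poisson rate, so λ | data ~ Gamma(33+30, 13+9) = Gamma(63, 22).

22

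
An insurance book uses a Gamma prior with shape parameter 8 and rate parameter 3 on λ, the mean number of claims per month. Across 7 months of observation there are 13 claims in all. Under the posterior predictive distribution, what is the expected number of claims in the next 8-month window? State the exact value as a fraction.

Total count 13 over total exposure 7 months.
The Gamma prior is conjugate for the Poisson rate, so λ | data ~ Gamma(8+13, 3+7) = Gamma(21, 10).
Predictive mean over an 8-month window = T·E[λ|data] = 8·21/10 = 84/5.

84/5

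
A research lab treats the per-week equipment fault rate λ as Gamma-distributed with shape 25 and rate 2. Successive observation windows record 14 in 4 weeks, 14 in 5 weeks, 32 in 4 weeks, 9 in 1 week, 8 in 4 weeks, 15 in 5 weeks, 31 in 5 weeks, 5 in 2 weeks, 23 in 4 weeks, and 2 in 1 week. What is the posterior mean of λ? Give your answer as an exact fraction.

Total count: 14 + 14 + 32 + 9 + 8 + 15 + 31 + 5 + 23 + 2 = 153.
Total exposure: 4 + 5 + 4 + 1 + 4 + 5 + 5 + 2 + 4 + 1 = 35 weeks.
Gamma(α, β) with Poisson data over total exposure Σt gives posterior Gamma(α+Σx, β+Σt) = Gamma(178, 37).
Posterior mean = α'/β' = 178/37.

178/37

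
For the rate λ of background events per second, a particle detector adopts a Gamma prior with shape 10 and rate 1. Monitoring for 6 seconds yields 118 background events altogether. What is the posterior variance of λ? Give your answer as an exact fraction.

128/49

Total count 118 over total exposure 6 seconds.
Posterior: α' = 10 + 118 = 128, β' = 1 + 6 = 7.
Posterior variance = α'/β'² = 128/49.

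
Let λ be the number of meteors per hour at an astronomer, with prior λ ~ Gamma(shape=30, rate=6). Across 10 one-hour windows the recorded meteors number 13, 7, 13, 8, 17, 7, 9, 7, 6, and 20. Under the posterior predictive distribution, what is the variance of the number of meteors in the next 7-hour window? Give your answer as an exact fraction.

Total count: 13 + 7 + 13 + 8 + 17 + 7 + 9 + 7 + 6 + 20 = 107.
Total exposure: 10 hours.
Posterior: α' = 30 + 107 = 137, β' = 6 + 10 = 16.
The posterior predictive for a window of length T is Negative Binomial with variance T·α'·(β'+T)/β'² = 7·137·23/256 = 22057/256.

22057/256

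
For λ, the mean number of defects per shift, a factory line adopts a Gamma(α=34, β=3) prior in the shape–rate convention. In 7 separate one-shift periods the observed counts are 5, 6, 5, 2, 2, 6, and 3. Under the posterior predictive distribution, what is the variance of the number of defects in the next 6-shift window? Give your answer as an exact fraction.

Total count: 5 + 6 + 5 + 2 + 2 + 6 + 3 = 29.
Total exposure: 7 shifts.
Conjugate update: add total count to the shape and total exposure to the rate, giving Gamma(63, 10).
The posterior predictive for a window of length T is Negative Binomial with variance T·α'·(β'+T)/β'² = 6·63·16/100 = 1512/25.

1512/25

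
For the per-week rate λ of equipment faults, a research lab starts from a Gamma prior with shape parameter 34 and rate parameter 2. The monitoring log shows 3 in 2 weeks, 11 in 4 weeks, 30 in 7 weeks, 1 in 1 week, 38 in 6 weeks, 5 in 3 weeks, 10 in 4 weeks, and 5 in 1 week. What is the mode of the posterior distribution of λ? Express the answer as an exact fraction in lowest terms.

68/15

Total count: 3 + 11 + 30 + 1 + 38 + 5 + 10 + 5 = 103.
Total exposure: 2 + 4 + 7 + 1 + 6 + 3 + 4 + 1 = 28 weeks.
Gamma(α, β) with Poisson data over total exposure Σt gives posterior Gamma(α+Σx, β+Σt) = Gamma(137, 30).
Posterior mode = (α'−1)/β' = 136/30 = 68/15.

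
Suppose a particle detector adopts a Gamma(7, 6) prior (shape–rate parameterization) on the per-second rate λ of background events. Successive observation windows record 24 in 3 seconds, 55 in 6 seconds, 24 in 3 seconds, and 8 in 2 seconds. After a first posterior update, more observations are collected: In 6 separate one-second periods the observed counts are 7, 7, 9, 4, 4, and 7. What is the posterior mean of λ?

6

Total count: 24 + 55 + 24 + 8 = 111.
Total exposure: 3 + 6 + 3 + 2 = 14 seconds.
After the first batch: Gamma(7 + 111, 6 + 14) = Gamma(118, 20).
Total count: 7 + 7 + 9 + 4 + 4 + 7 = 38.
Total exposure: 6 seconds.
After the second batch: Gamma(118 + 38, 20 + 6) = Gamma(156, 26).
Posterior mean = α'/β' = 156/26 = 6.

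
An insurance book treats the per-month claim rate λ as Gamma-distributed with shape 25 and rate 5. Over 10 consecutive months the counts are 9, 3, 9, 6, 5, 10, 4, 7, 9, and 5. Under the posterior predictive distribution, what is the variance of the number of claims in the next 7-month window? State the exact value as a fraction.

14168/225

Total count: 9 + 3 + 9 + 6 + 5 + 10 + 4 + 7 + 9 + 5 = 67.
Total exposure: 10 months.
Posterior: α' = 25 + 67 = 92, β' = 5 + 10 = 15.
The posterior predictive for a window of length T is Negative Binomial with variance T·α'·(β'+T)/β'² = 7·92·22/225 = 14168/225.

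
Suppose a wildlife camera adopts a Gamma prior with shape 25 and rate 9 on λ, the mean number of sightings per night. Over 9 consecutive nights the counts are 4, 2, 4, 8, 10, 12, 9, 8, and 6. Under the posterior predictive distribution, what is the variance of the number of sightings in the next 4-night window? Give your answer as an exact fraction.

Total count: 4 + 2 + 4 + 8 + 10 + 12 + 9 + 8 + 6 = 63.
Total exposure: 9 nights.
Conjugate update: add total count to the shape and total exposure to the rate, giving Gamma(88, 18).
The posterior predictive for a window of length T is Negative Binomial with variance T·α'·(β'+T)/β'² = 4·88·22/324 = 1936/81.

1936/81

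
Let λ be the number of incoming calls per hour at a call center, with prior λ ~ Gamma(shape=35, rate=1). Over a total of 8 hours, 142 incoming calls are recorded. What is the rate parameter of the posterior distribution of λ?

Total count 142 over total exposure 8 hours.
By Gamma–Poisson conjugacy, the posterior is Gamma(α + Σx, β + Σt) = Gamma(35 + 142, 1 + 8) = Gamma(177, 9).

9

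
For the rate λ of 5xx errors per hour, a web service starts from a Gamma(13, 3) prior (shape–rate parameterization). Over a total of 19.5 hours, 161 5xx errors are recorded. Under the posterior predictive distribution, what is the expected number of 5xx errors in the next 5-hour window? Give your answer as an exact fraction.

116/3

Total count 161 over total exposure 19.5 hours.
Gamma(α, β) with Poisson data over total exposure Σt gives posterior Gamma(α+Σx, β+Σt) = Gamma(174, 45/2).
Predictive mean over a 5-hour window = T·E[λ|data] = 5·174/(45/2) = 116/3.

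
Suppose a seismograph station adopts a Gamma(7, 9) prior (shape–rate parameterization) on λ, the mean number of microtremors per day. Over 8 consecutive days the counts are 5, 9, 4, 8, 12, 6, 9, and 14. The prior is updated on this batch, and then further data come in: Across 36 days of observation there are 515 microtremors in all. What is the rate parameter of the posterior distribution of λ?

53

Total count: 5 + 9 + 4 + 8 + 12 + 6 + 9 + 14 = 67.
Total exposure: 8 days.
After the first batch: Gamma(7 + 67, 9 + 8) = Gamma(74, 17).
Total count 515 over total exposure 36 days.
After the second batch: Gamma(74 + 515, 17 + 36) = Gamma(589, 53).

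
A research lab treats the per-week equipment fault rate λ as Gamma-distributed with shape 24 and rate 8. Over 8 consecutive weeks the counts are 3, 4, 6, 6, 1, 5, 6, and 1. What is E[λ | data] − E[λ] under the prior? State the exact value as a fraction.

1/2

Total count: 3 + 4 + 6 + 6 + 1 + 5 + 6 + 1 = 32.
Total exposure: 8 weeks.
Conjugate update: add total count to the shape and total exposure to the rate, giving Gamma(56, 16).
Posterior mean = 56/16 = 7/2; prior mean = 24/8 = 3. Difference = 7/2 − 3 = 1/2.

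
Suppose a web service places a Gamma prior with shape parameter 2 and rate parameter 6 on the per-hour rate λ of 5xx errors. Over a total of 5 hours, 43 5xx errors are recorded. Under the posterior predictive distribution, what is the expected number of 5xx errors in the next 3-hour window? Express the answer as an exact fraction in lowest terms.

135/11

Total count 43 over total exposure 5 hours.
Conjugate update: add total count to the shape and total exposure to the rate, giving Gamma(45, 11).
Predictive mean over a 3-hour window = T·E[λ|data] = 3·45/11 = 135/11.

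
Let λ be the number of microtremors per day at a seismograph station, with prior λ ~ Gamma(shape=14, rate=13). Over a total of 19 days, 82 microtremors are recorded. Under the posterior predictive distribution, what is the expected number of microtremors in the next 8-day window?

24

Total count 82 over total exposure 19 days.
The Gamma prior is conjugate for the Poisson rate, so λ | data ~ Gamma(14+82, 13+19) = Gamma(96, 32).
Predictive mean over an 8-day window = T·E[λ|data] = 8·96/32 = 24.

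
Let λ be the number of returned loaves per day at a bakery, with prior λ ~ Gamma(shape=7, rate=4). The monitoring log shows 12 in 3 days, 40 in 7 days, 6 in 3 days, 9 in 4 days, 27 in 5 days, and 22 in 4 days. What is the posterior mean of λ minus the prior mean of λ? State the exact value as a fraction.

47/20

Total count: 12 + 40 + 6 + 9 + 27 + 22 = 116.
Total exposure: 3 + 7 + 3 + 4 + 5 + 4 = 26 days.
Conjugate update: add total count to the shape and total exposure to the rate, giving Gamma(123, 30).
Posterior mean = 123/30 = 41/10; prior mean = 7/4 = 7/4. Difference = 41/10 − 7/4 = 47/20.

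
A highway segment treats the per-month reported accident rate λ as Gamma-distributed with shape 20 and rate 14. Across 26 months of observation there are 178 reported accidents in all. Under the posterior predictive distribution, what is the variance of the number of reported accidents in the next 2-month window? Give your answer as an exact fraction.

Total count 178 over total exposure 26 months.
Posterior: α' = 20 + 178 = 198, β' = 14 + 26 = 40.
The posterior predictive for a window of length T is Negative Binomial with variance T·α'·(β'+T)/β'² = 2·198·42/1600 = 2079/200.

2079/200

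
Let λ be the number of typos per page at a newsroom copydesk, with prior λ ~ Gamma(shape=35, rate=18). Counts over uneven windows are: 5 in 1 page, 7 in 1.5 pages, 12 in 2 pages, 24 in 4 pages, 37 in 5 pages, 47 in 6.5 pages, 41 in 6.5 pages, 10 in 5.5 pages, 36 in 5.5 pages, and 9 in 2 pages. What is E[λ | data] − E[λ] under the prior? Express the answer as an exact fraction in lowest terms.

5443/2070

Total count: 5 + 7 + 12 + 24 + 37 + 47 + 41 + 10 + 36 + 9 = 228.
Total exposure: 1 + 1.5 + 2 + 4 + 5 + 6.5 + 6.5 + 5.5 + 5.5 + 2 = 39.5 pages.
Conjugate update: add total count to the shape and total exposure to the rate, giving Gamma(263, 115/2).
Posterior mean = 263/(115/2) = 526/115; prior mean = 35/18 = 35/18. Difference = 526/115 − 35/18 = 5443/2070.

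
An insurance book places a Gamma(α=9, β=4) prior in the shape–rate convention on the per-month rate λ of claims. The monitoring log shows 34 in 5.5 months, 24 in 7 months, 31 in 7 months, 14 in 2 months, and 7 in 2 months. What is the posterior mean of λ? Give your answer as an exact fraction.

238/55

Total count: 34 + 24 + 31 + 14 + 7 = 110.
Total exposure: 5.5 + 7 + 7 + 2 + 2 = 23.5 months.
By Gamma–Poisson conjugacy, the posterior is Gamma(α + Σx, β + Σt) = Gamma(9 + 110, 4 + 23.5) = Gamma(119, 55/2).
Posterior mean = α'/β' = 119/(55/2) = 238/55.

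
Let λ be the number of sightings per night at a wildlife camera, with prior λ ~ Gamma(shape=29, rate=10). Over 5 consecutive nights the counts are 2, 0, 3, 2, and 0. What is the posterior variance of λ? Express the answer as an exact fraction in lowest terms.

4/25

Total count: 2 + 0 + 3 + 2 + 0 = 7.
Total exposure: 5 nights.
By Gamma–Poisson conjugacy, the posterior is Gamma(α + Σx, β + Σt) = Gamma(29 + 7, 10 + 5) = Gamma(36, 15).
Posterior variance = α'/β'² = 36/225 = 4/25.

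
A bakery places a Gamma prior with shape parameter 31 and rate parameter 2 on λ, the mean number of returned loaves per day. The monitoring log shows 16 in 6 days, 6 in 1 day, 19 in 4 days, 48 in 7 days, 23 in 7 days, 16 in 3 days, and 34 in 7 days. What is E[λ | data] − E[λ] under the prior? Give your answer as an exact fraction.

-761/74

Total count: 16 + 6 + 19 + 48 + 23 + 16 + 34 = 162.
Total exposure: 6 + 1 + 4 + 7 + 7 + 3 + 7 = 35 days.
Gamma(α, β) with Poisson data over total exposure Σt gives posterior Gamma(α+Σx, β+Σt) = Gamma(193, 37).
Posterior mean = 193/37 = 193/37; prior mean = 31/2 = 31/2. Difference = 193/37 − 31/2 = -761/74.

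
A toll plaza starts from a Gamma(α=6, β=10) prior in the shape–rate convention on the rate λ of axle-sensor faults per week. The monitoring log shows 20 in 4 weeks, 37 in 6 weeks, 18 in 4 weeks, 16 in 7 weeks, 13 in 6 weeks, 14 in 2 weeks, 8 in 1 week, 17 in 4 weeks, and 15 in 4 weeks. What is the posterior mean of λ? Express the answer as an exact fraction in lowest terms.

41/12

Total count: 20 + 37 + 18 + 16 + 13 + 14 + 8 + 17 + 15 = 158.
Total exposure: 4 + 6 + 4 + 7 + 6 + 2 + 1 + 4 + 4 = 38 weeks.
By Gamma–Poisson conjugacy, the posterior is Gamma(α + Σx, β + Σt) = Gamma(6 + 158, 10 + 38) = Gamma(164, 48).
Posterior mean = α'/β' = 164/48 = 41/12.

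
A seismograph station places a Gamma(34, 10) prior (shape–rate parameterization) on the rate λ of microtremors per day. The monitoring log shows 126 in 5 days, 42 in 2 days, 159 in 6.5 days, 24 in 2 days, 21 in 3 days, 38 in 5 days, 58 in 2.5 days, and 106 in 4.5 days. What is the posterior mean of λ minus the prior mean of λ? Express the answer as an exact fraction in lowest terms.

Total count: 126 + 42 + 159 + 24 + 21 + 38 + 58 + 106 = 574.
Total exposure: 5 + 2 + 6.5 + 2 + 3 + 5 + 2.5 + 4.5 = 30.5 days.
Conjugate update: add total count to the shape and total exposure to the rate, giving Gamma(608, 81/2).
Posterior mean = 608/(81/2) = 1216/81; prior mean = 34/10 = 17/5. Difference = 1216/81 − 17/5 = 4703/405.

4703/405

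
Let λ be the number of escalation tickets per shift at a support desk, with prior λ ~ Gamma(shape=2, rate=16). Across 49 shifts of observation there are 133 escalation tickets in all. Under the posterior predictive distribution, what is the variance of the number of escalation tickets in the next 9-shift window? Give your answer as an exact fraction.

Total count 133 over total exposure 49 shifts.
By Gamma–Poisson conjugacy, the posterior is Gamma(α + Σx, β + Σt) = Gamma(2 + 133, 16 + 49) = Gamma(135, 65).
The posterior predictive for a window of length T is Negative Binomial with variance T·α'·(β'+T)/β'² = 9·135·74/4225 = 17982/845.

17982/845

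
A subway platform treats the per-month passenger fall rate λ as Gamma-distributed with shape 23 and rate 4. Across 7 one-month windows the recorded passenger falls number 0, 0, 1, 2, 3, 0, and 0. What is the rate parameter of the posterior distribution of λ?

11

Total count: 0 + 0 + 1 + 2 + 3 + 0 + 0 = 6.
Total exposure: 7 months.
Conjugate update: add total count to the shape and total exposure to the rate, giving Gamma(29, 11).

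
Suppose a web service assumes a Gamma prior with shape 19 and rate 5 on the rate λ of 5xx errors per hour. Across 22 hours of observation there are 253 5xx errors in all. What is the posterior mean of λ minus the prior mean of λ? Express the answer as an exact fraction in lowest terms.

847/135

Total count 253 over total exposure 22 hours.
Gamma(α, β) with Poisson data over total exposure Σt gives posterior Gamma(α+Σx, β+Σt) = Gamma(272, 27).
Posterior mean = 272/27 = 272/27; prior mean = 19/5 = 19/5. Difference = 272/27 − 19/5 = 847/135.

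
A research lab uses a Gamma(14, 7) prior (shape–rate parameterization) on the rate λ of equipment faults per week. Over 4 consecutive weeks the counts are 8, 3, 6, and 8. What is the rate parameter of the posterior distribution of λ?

Total count: 8 + 3 + 6 + 8 = 25.
Total exposure: 4 weeks.
Conjugate update: add total count to the shape and total exposure to the rate, giving Gamma(39, 11).

11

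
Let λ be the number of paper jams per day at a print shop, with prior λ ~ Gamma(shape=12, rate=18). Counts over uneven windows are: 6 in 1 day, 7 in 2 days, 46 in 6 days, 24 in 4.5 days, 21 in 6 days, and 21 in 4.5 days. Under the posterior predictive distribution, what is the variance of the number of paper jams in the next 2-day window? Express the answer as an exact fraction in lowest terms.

Total count: 6 + 7 + 46 + 24 + 21 + 21 = 125.
Total exposure: 1 + 2 + 6 + 4.5 + 6 + 4.5 = 24 days.
By Gamma–Poisson conjugacy, the posterior is Gamma(α + Σx, β + Σt) = Gamma(12 + 125, 18 + 24) = Gamma(137, 42).
The posterior predictive for a window of length T is Negative Binomial with variance T·α'·(β'+T)/β'² = 2·137·44/1764 = 3014/441.

3014/441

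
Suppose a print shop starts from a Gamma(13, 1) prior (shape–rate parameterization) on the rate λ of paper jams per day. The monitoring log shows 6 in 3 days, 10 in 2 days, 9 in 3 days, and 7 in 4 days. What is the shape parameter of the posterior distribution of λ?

Total count: 6 + 10 + 9 + 7 = 32.
Total exposure: 3 + 2 + 3 + 4 = 12 days.
Posterior: α' = 13 + 32 = 45, β' = 1 + 12 = 13.

45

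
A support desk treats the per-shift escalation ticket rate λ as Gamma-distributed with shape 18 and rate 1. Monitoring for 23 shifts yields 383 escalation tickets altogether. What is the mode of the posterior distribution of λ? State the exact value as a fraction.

50/3

Total count 383 over total exposure 23 shifts.
Posterior: α' = 18 + 383 = 401, β' = 1 + 23 = 24.
Posterior mode = (α'−1)/β' = 400/24 = 50/3.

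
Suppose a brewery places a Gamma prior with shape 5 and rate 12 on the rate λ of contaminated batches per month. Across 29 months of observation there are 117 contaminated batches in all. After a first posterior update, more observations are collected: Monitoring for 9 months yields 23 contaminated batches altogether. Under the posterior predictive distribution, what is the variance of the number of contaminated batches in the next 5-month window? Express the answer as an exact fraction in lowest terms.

319/20

Total count 117 over total exposure 29 months.
After the first batch: Gamma(5 + 117, 12 + 29) = Gamma(122, 41).
Total count 23 over total exposure 9 months.
After the second batch: Gamma(122 + 23, 41 + 9) = Gamma(145, 50).
The posterior predictive for a window of length T is Negative Binomial with variance T·α'·(β'+T)/β'² = 5·145·55/2500 = 319/20.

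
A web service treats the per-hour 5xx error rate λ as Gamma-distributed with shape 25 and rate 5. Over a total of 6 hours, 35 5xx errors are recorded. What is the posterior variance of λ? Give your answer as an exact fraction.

60/121

Total count 35 over total exposure 6 hours.
Posterior: α' = 25 + 35 = 60, β' = 5 + 6 = 11.
Posterior variance = α'/β'² = 60/121.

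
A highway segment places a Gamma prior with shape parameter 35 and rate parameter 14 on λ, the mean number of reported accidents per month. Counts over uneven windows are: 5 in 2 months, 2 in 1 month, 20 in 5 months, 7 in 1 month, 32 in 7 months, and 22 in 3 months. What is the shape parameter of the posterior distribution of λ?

Total count: 5 + 2 + 20 + 7 + 32 + 22 = 88.
Total exposure: 2 + 1 + 5 + 1 + 7 + 3 = 19 months.
Conjugate update: add total count to the shape and total exposure to the rate, giving Gamma(123, 33).

123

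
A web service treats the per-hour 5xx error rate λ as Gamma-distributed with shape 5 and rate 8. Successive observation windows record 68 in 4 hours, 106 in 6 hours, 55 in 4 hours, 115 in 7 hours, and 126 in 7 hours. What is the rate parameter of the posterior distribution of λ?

Total count: 68 + 106 + 55 + 115 + 126 = 470.
Total exposure: 4 + 6 + 4 + 7 + 7 = 28 hours.
Posterior: α' = 5 + 470 = 475, β' = 8 + 28 = 36.

36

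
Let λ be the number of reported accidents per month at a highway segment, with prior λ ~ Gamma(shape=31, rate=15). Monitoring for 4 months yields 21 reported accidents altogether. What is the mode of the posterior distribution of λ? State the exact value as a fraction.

51/19

Total count 21 over total exposure 4 months.
The Gamma prior is conjugate for the Poisson rate, so λ | data ~ Gamma(31+21, 15+4) = Gamma(52, 19).
Posterior mode = (α'−1)/β' = 51/19.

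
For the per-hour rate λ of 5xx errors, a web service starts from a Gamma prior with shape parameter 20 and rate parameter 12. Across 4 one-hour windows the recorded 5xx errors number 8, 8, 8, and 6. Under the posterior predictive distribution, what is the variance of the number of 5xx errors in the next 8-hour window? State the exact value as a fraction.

Total count: 8 + 8 + 8 + 6 = 30.
Total exposure: 4 hours.
Posterior: α' = 20 + 30 = 50, β' = 12 + 4 = 16.
The posterior predictive for a window of length T is Negative Binomial with variance T·α'·(β'+T)/β'² = 8·50·24/256 = 75/2.

75/2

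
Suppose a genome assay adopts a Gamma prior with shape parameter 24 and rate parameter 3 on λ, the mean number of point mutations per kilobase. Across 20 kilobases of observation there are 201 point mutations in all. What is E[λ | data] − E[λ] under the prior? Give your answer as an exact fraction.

Total count 201 over total exposure 20 kilobases.
Gamma(α, β) with Poisson data over total exposure Σt gives posterior Gamma(α+Σx, β+Σt) = Gamma(225, 23).
Posterior mean = 225/23 = 225/23; prior mean = 24/3 = 8. Difference = 225/23 − 8 = 41/23.

41/23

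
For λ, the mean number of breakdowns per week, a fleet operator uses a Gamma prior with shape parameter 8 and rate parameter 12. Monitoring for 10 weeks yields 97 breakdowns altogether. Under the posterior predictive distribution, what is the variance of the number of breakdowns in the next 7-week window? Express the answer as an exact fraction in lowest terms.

21315/484

Total count 97 over total exposure 10 weeks.
The Gamma prior is conjugate for the Poisson rate, so λ | data ~ Gamma(8+97, 12+10) = Gamma(105, 22).
The posterior predictive for a window of length T is Negative Binomial with variance T·α'·(β'+T)/β'² = 7·105·29/484 = 21315/484.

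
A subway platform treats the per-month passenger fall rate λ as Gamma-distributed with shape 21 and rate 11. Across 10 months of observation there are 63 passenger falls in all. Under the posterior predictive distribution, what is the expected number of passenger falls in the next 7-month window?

28

Total count 63 over total exposure 10 months.
Conjugate update: add total count to the shape and total exposure to the rate, giving Gamma(84, 21).
Predictive mean over a 7-month window = T·E[λ|data] = 7·84/21 = 28.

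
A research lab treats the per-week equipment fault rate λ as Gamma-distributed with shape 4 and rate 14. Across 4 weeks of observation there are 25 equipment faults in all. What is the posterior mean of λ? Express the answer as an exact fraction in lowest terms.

29/18

Total count 25 over total exposure 4 weeks.
By Gamma–Poisson conjugacy, the posterior is Gamma(α + Σx, β + Σt) = Gamma(4 + 25, 14 + 4) = Gamma(29, 18).
Posterior mean = α'/β' = 29/18.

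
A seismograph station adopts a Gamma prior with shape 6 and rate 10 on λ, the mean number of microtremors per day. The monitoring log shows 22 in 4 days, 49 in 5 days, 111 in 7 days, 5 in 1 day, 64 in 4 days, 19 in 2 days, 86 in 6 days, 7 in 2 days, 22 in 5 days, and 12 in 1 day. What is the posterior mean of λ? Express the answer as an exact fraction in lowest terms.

Total count: 22 + 49 + 111 + 5 + 64 + 19 + 86 + 7 + 22 + 12 = 397.
Total exposure: 4 + 5 + 7 + 1 + 4 + 2 + 6 + 2 + 5 + 1 = 37 days.
The Gamma prior is conjugate for the Poisson rate, so λ | data ~ Gamma(6+397, 10+37) = Gamma(403, 47).
Posterior mean = α'/β' = 403/47.

403/47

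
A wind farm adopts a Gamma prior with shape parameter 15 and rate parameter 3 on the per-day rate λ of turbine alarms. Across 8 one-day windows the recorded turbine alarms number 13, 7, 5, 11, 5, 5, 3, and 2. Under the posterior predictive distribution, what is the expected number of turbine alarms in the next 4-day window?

Total count: 13 + 7 + 5 + 11 + 5 + 5 + 3 + 2 = 51.
Total exposure: 8 days.
Gamma(α, β) with Poisson data over total exposure Σt gives posterior Gamma(α+Σx, β+Σt) = Gamma(66, 11).
Predictive mean over a 4-day window = T·E[λ|data] = 4·66/11 = 24.

24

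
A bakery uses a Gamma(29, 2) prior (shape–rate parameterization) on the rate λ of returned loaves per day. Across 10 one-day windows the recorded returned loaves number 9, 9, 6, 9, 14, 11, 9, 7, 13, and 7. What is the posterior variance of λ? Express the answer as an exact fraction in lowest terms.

41/48

Total count: 9 + 9 + 6 + 9 + 14 + 11 + 9 + 7 + 13 + 7 = 94.
Total exposure: 10 days.
Gamma(α, β) with Poisson data over total exposure Σt gives posterior Gamma(α+Σx, β+Σt) = Gamma(123, 12).
Posterior variance = α'/β'² = 123/144 = 41/48.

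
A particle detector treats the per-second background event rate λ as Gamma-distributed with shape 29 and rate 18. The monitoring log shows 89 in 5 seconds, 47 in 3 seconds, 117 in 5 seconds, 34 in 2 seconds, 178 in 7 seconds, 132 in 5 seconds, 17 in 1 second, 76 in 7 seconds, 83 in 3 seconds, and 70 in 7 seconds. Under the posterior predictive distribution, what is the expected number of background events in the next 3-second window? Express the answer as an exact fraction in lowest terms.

872/21

Total count: 89 + 47 + 117 + 34 + 178 + 132 + 17 + 76 + 83 + 70 = 843.
Total exposure: 5 + 3 + 5 + 2 + 7 + 5 + 1 + 7 + 3 + 7 = 45 seconds.
Gamma(α, β) with Poisson data over total exposure Σt gives posterior Gamma(α+Σx, β+Σt) = Gamma(872, 63).
Predictive mean over a 3-second window = T·E[λ|data] = 3·872/63 = 872/21.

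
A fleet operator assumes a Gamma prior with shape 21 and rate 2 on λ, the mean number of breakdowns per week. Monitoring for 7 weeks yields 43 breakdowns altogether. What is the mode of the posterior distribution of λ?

Total count 43 over total exposure 7 weeks.
Posterior: α' = 21 + 43 = 64, β' = 2 + 7 = 9.
Posterior mode = (α'−1)/β' = 63/9 = 7.

7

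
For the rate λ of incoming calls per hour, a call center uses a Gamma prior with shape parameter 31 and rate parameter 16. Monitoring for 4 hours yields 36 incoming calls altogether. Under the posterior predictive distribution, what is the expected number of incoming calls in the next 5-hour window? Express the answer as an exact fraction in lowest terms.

Total count 36 over total exposure 4 hours.
The Gamma prior is conjugate for the Poisson rate, so λ | data ~ Gamma(31+36, 16+4) = Gamma(67, 20).
Predictive mean over a 5-hour window = T·E[λ|data] = 5·67/20 = 67/4.

67/4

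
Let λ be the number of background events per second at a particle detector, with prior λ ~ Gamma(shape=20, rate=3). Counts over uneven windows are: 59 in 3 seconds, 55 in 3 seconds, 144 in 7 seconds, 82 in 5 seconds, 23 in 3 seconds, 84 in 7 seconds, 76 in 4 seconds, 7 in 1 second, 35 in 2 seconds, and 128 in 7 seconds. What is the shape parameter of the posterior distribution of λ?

Total count: 59 + 55 + 144 + 82 + 23 + 84 + 76 + 7 + 35 + 128 = 693.
Total exposure: 3 + 3 + 7 + 5 + 3 + 7 + 4 + 1 + 2 + 7 = 42 seconds.
Posterior: α' = 20 + 693 = 713, β' = 3 + 42 = 45.

713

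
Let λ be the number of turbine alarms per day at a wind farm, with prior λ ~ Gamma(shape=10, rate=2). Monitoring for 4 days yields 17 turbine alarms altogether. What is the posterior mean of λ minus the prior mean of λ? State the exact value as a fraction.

-1/2

Total count 17 over total exposure 4 days.
Gamma(α, β) with Poisson data over total exposure Σt gives posterior Gamma(α+Σx, β+Σt) = Gamma(27, 6).
Posterior mean = 27/6 = 9/2; prior mean = 10/2 = 5. Difference = 9/2 − 5 = -1/2.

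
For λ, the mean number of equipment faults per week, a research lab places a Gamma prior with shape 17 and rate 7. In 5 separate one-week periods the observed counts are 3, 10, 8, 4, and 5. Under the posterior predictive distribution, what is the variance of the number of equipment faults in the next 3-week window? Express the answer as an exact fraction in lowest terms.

235/16

Total count: 3 + 10 + 8 + 4 + 5 = 30.
Total exposure: 5 weeks.
By Gamma–Poisson conjugacy, the posterior is Gamma(α + Σx, β + Σt) = Gamma(17 + 30, 7 + 5) = Gamma(47, 12).
The posterior predictive for a window of length T is Negative Binomial with variance T·α'·(β'+T)/β'² = 3·47·15/144 = 235/16.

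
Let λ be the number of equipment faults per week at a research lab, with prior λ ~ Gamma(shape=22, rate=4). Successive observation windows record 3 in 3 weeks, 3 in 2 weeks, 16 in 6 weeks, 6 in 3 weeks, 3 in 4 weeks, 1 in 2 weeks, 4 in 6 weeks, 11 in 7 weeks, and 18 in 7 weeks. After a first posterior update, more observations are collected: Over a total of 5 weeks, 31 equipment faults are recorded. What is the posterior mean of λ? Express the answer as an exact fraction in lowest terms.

Total count: 3 + 3 + 16 + 6 + 3 + 1 + 4 + 11 + 18 = 65.
Total exposure: 3 + 2 + 6 + 3 + 4 + 2 + 6 + 7 + 7 = 40 weeks.
After the first batch: Gamma(22 + 65, 4 + 40) = Gamma(87, 44).
Total count 31 over total exposure 5 weeks.
After the second batch: Gamma(87 + 31, 44 + 5) = Gamma(118, 49).
Posterior mean = α'/β' = 118/49.

118/49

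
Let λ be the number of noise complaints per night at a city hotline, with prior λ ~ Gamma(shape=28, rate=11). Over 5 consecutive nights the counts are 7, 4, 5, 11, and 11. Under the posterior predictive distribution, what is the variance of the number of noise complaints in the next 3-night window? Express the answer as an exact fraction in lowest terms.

Total count: 7 + 4 + 5 + 11 + 11 = 38.
Total exposure: 5 nights.
Gamma(α, β) with Poisson data over total exposure Σt gives posterior Gamma(α+Σx, β+Σt) = Gamma(66, 16).
The posterior predictive for a window of length T is Negative Binomial with variance T·α'·(β'+T)/β'² = 3·66·19/256 = 1881/128.

1881/128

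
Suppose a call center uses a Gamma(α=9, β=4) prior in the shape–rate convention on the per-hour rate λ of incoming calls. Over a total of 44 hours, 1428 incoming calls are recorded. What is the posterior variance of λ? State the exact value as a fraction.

479/768

Total count 1428 over total exposure 44 hours.
The Gamma prior is conjugate for the Poisson rate, so λ | data ~ Gamma(9+1428, 4+44) = Gamma(1437, 48).
Posterior variance = α'/β'² = 1437/2304 = 479/768.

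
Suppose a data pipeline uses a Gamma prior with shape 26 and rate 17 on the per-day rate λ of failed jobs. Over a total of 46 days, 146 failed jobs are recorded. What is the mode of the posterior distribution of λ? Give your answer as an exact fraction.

Total count 146 over total exposure 46 days.
Conjugate update: add total count to the shape and total exposure to the rate, giving Gamma(172, 63).
Posterior mode = (α'−1)/β' = 171/63 = 19/7.

19/7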